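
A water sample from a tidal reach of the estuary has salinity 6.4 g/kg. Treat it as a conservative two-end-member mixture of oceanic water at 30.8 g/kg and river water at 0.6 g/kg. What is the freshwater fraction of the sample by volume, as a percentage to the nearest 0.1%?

Let f be the freshwater fraction. Salt balance per unit volume:
f×0.6 + (1−f)×30.8 = 6.4
f = (30.8 − 6.4) / (30.8 − 0.6) = 24.4/30.2 = 0.8079

80.8%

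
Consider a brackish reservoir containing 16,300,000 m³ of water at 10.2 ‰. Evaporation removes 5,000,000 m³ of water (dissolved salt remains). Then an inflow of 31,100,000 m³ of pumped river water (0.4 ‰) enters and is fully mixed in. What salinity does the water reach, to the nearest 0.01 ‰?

After evaporation: salt = 16,300,000×10.2 = 166,260,000; volume = 16,300,000 − 5,000,000 = 11,300,000 m³
After mixing: salt = 166,260,000 + 31,100,000×0.4 = 178,700,000; volume = 11,300,000 + 31,100,000 = 42,400,000 m³
S = 178,700,000 / 42,400,000 = 4.2146 ‰

4.21 ‰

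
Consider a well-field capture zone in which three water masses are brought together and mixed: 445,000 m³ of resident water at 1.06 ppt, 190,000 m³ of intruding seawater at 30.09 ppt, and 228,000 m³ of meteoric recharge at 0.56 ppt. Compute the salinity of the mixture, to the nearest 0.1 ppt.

Total salt / total volume:
salt = 445,000×1.06 + 190,000×30.09 + 228,000×0.56 = 471,700 + 5,717,100 + 127,680 = 6,316,480
volume = 445,000 + 190,000 + 228,000 = 863,000 m³
S = 6,316,480 / 863,000 = 7.319 ppt

7.3 ppt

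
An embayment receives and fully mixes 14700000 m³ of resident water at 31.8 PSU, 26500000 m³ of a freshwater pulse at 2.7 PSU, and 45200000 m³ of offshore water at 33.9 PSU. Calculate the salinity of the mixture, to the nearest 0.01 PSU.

Total salt / total volume:
salt = 14,700,000×31.8 + 26,500,000×2.7 + 45,200,000×33.9 = 467,460,000 + 71,550,000 + 1,532,280,000 = 2,071,290,000
volume = 14,700,000 + 26,500,000 + 45,200,000 = 86,400,000 m³
S = 2,071,290,000 / 86,400,000 = 23.9733 PSU

23.97 PSU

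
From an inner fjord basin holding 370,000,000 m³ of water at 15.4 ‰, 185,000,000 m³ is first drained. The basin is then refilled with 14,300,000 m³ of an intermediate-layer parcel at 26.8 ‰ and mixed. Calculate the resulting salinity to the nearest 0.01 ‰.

Remaining after removal: 185,000,000 m³ at 15.4 ‰ (salt = 2,849,000,000)
After addition: salt = 2,849,000,000 + 14,300,000×26.8 = 3,232,240,000; volume = 199,300,000 m³
S = 3,232,240,000 / 199,300,000 = 16.218 ‰

16.22 ‰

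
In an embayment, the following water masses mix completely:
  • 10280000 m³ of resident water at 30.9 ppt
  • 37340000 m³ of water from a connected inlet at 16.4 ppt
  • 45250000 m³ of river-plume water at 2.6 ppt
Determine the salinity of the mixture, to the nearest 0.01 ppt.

Mass of salt is conserved:
salt = 10,280,000×30.9 + 37,340,000×16.4 + 45,250,000×2.6 = 317,652,000 + 612,376,000 + 117,650,000 = 1,047,678,000
volume = 10,280,000 + 37,340,000 + 45,250,000 = 92,870,000 m³
S = 1,047,678,000 / 92,870,000 = 11.2811 ppt

11.28 ppt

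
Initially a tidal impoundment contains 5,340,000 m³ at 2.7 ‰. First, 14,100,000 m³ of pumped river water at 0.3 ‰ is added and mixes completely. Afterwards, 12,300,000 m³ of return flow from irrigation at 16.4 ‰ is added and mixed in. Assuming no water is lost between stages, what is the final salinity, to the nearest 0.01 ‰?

Mass of salt is conserved:
Initial salt = 5,340,000×2.7 = 14,418,000
After stage 1: salt = 14,418,000 + 14,100,000×0.3 = 18,648,000; volume = 19,440,000 m³; S = 0.959 ‰
After stage 2: salt = 18,648,000 + 12,300,000×16.4 = 220,368,000; volume = 31,740,000 m³
S = 220,368,000 / 31,740,000 = 6.9429 ‰

6.94 ‰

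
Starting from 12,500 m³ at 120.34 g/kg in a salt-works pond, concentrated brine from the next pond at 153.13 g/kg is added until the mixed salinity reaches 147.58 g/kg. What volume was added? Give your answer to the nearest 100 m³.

61400 m³

Salt balance: 12,500×120.34 + V×153.13 = (12,500+V)×147.58
1,504,250 + 153.13V = 1,844,750 + 147.58V
340,500 = 5.55V
V = 61,351.35 m³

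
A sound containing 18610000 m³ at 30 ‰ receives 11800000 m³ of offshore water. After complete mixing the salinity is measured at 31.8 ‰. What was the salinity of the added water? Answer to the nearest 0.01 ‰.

34.64 ‰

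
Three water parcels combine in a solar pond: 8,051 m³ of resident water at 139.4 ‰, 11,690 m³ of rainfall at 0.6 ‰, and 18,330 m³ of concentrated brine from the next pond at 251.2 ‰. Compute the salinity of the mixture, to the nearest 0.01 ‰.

Total salt / total volume:
salt = 8,051×139.4 + 11,690×0.6 + 18,330×251.2 = 1,122,309.4 + 7,014 + 4,604,496 = 5,733,819.4
volume = 8,051 + 11,690 + 18,330 = 38,071 m³
S = 5,733,819.4 / 38,071 = 150.6086 ‰

150.61 ‰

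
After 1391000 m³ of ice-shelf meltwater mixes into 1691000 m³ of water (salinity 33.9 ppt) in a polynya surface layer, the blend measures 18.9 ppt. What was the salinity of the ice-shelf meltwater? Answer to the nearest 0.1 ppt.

Salt balance: 1,691,000×33.9 + 1,391,000×S = 3,082,000×18.9
57,324,900 + 1,391,000·S = 58,249,800
S = (58,249,800 − 57,324,900) / 1,391,000 = 0.6649 ppt

0.7 ppt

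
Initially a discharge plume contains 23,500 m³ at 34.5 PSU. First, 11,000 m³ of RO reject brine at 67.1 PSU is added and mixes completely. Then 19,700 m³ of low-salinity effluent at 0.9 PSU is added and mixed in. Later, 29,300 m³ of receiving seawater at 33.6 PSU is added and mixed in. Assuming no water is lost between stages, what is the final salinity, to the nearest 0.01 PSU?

30.55 PSU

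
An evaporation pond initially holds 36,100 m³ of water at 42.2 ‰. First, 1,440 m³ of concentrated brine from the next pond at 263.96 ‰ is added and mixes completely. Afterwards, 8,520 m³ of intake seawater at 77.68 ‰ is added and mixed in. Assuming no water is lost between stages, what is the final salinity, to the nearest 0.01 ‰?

55.70 ‰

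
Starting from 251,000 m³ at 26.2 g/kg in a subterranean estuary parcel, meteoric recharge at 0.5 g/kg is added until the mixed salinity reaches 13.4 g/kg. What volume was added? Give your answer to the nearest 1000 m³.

Salt balance: 251,000×26.2 + V×0.5 = (251,000+V)×13.4
6,576,200 + 0.5V = 3,363,400 + 13.4V
3,212,800 = 12.9V
V = 249,054.26 m³

249000 m³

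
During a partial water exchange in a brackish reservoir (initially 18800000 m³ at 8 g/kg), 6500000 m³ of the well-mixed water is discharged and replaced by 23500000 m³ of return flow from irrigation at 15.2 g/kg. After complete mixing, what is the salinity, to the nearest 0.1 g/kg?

Remaining after removal: 12,300,000 m³ at 8 g/kg (salt = 98,400,000)
After addition: salt = 98,400,000 + 23,500,000×15.2 = 455,600,000; volume = 35,800,000 m³
S = 455,600,000 / 35,800,000 = 12.7263 g/kg

12.7 g/kg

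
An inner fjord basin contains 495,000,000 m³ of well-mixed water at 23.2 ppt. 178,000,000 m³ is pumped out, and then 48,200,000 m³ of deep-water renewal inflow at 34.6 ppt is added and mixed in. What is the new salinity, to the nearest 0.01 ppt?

24.70 ppt

Remaining after removal: 317,000,000 m³ at 23.2 ppt (salt = 7,354,400,000)
After addition: salt = 7,354,400,000 + 48,200,000×34.6 = 9,022,120,000; volume = 365,200,000 m³
S = 9,022,120,000 / 365,200,000 = 24.7046 ppt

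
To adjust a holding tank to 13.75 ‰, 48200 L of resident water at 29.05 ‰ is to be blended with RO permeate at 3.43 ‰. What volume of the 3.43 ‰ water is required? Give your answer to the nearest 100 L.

Salt balance: 48,200×29.05 + V×3.43 = (48,200+V)×13.75
1,400,210 + 3.43V = 662,750 + 13.75V
737,460 = 10.32V
V = 71,459.3 L

71500 L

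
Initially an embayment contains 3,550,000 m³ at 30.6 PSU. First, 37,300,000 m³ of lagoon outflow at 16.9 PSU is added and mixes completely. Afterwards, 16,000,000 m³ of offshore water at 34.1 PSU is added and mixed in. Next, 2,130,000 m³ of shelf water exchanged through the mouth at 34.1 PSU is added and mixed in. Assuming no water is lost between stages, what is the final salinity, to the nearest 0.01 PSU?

Mass of salt is conserved:
Initial salt = 3,550,000×30.6 = 108,630,000
After stage 1: salt = 108,630,000 + 37,300,000×16.9 = 739,000,000; volume = 40,850,000 m³; S = 18.091 PSU
After stage 2: salt = 739,000,000 + 16,000,000×34.1 = 1,284,600,000; volume = 56,850,000 m³; S = 22.596 PSU
After stage 3: salt = 1,284,600,000 + 2,130,000×34.1 = 1,357,233,000; volume = 58,980,000 m³
S = 1,357,233,000 / 58,980,000 = 23.0117 PSU

23.01 PSU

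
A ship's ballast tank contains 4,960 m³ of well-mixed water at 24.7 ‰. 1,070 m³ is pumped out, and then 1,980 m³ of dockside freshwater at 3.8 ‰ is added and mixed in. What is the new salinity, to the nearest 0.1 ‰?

Remaining after removal: 3,890 m³ at 24.7 ‰ (salt = 96,083)
After addition: salt = 96,083 + 1,980×3.8 = 103,607; volume = 5,870 m³
S = 103,607 / 5,870 = 17.6503 ‰

17.7 ‰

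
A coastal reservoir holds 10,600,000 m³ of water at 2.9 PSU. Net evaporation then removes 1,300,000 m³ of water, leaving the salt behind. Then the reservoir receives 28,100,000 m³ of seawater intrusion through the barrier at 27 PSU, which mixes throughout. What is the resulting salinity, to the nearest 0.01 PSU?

21.11 PSU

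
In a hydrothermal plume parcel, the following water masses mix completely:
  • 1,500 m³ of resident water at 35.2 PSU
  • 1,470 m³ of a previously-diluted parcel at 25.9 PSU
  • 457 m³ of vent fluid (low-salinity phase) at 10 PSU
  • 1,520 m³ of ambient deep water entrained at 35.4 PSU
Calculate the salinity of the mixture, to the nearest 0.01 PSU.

30.17 PSU

Conserving salt mass:
salt = 1,500×35.2 + 1,470×25.9 + 457×10 + 1,520×35.4 = 52,800 + 38,073 + 4,570 + 53,808 = 149,251
volume = 1,500 + 1,470 + 457 + 1,520 = 4,947 m³
S = 149,251 / 4,947 = 30.17 PSU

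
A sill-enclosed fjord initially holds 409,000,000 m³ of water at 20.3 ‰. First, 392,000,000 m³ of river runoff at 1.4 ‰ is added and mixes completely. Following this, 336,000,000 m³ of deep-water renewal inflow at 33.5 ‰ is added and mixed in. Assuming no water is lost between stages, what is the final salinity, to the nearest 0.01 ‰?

Weighted by volume,
Initial salt = 409,000,000×20.3 = 8,302,700,000
After stage 1: salt = 8,302,700,000 + 392,000,000×1.4 = 8,851,500,000; volume = 801,000,000 m³; S = 11.051 ‰
After stage 2: salt = 8,851,500,000 + 336,000,000×33.5 = 20,107,500,000; volume = 1,137,000,000 m³
S = 20,107,500,000 / 1,137,000,000 = 17.6847 ‰

17.68 ‰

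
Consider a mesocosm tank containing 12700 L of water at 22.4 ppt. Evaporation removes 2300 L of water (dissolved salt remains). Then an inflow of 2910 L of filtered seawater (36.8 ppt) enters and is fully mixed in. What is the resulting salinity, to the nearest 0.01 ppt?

29.42 ppt

After evaporation: salt = 12,700×22.4 = 284,480; volume = 12,700 − 2,300 = 10,400 L
After mixing: salt = 284,480 + 2,910×36.8 = 391,568; volume = 10,400 + 2,910 = 13,310 L
S = 391,568 / 13,310 = 29.4191 ppt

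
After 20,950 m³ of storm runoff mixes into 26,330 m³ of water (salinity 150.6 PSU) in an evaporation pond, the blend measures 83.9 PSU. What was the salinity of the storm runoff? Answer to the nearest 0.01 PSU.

0.07 PSU

Salt balance: 26,330×150.6 + 20,950×S = 47,280×83.9
3,965,298 + 20,950·S = 3,966,792
S = (3,966,792 − 3,965,298) / 20,950 = 0.0713 PSU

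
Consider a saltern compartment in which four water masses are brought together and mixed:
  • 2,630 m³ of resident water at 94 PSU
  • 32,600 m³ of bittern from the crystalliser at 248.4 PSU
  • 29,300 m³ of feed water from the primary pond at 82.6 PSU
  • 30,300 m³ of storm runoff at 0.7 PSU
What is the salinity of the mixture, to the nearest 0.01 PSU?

Mass of salt is conserved:
salt = 2,630×94 + 32,600×248.4 + 29,300×82.6 + 30,300×0.7 = 247,220 + 8,097,840 + 2,420,180 + 21,210 = 10,786,450
volume = 2,630 + 32,600 + 29,300 + 30,300 = 94,830 m³
S = 10,786,450 / 94,830 = 113.7451 PSU

113.75 PSU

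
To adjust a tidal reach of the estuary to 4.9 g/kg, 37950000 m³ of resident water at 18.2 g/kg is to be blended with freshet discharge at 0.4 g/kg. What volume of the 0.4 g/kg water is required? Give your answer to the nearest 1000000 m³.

112000000 m³

Salt balance: 37,950,000×18.2 + V×0.4 = (37,950,000+V)×4.9
690,690,000 + 0.4V = 185,955,000 + 4.9V
504,735,000 = 4.5V
V = 112,163,333.33 m³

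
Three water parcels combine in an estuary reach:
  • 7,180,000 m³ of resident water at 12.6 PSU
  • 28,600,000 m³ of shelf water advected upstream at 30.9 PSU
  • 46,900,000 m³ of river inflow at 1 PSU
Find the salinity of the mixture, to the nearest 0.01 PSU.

12.35 PSU

Salt balance:
salt = 7,180,000×12.6 + 28,600,000×30.9 + 46,900,000×1 = 90,468,000 + 883,740,000 + 46,900,000 = 1,021,108,000
volume = 7,180,000 + 28,600,000 + 46,900,000 = 82,680,000 m³
S = 1,021,108,000 / 82,680,000 = 12.3501 PSU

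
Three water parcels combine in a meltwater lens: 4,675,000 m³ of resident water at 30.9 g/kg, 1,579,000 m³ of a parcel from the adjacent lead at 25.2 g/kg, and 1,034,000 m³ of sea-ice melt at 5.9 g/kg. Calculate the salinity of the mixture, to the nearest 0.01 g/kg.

26.12 g/kg

Mass of salt is conserved:
salt = 4,675,000×30.9 + 1,579,000×25.2 + 1,034,000×5.9 = 144,457,500 + 39,790,800 + 6,100,600 = 190,348,900
volume = 4,675,000 + 1,579,000 + 1,034,000 = 7,288,000 m³
S = 190,348,900 / 7,288,000 = 26.1181 g/kg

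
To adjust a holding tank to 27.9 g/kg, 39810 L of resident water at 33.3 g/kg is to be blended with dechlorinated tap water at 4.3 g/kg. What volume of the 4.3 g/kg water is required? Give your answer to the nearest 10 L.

Salt balance: 39,810×33.3 + V×4.3 = (39,810+V)×27.9
1,325,673 + 4.3V = 1,110,699 + 27.9V
214,974 = 23.6V
V = 9,109.07 L

9110 L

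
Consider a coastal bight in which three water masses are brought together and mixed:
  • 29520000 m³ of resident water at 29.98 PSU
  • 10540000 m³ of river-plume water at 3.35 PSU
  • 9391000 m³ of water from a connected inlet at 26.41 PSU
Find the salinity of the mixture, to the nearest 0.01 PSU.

Conserving salt mass:
salt = 29,520,000×29.98 + 10,540,000×3.35 + 9,391,000×26.41 = 885,009,600 + 35,309,000 + 248,016,310 = 1,168,334,910
volume = 29,520,000 + 10,540,000 + 9,391,000 = 49,451,000 m³
S = 1,168,334,910 / 49,451,000 = 23.6261 PSU

23.63 PSU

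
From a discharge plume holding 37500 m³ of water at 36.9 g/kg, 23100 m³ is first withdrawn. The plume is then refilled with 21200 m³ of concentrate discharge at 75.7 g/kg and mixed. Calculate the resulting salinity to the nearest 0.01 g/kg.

Remaining after removal: 14,400 m³ at 36.9 g/kg (salt = 531,360)
After addition: salt = 531,360 + 21,200×75.7 = 2,136,200; volume = 35,600 m³
S = 2,136,200 / 35,600 = 60.0056 g/kg

60.01 g/kg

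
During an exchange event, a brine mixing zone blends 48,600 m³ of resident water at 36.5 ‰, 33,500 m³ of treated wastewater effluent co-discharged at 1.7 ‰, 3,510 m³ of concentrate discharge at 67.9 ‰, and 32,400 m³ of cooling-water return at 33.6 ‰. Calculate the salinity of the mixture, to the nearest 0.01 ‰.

Weighted by volume,
salt = 48,600×36.5 + 33,500×1.7 + 3,510×67.9 + 32,400×33.6 = 1,773,900 + 56,950 + 238,329 + 1,088,640 = 3,157,819
volume = 48,600 + 33,500 + 3,510 + 32,400 = 118,010 m³
S = 3,157,819 / 118,010 = 26.7589 ‰

26.76 ‰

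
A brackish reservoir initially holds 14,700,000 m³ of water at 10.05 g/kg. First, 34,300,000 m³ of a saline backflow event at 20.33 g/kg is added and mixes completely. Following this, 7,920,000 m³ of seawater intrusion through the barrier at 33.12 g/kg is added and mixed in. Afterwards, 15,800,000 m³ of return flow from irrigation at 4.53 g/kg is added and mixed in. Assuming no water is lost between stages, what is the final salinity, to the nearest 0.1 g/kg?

Conserving salt mass:
Initial salt = 14,700,000×10.05 = 147,735,000
After stage 1: salt = 147,735,000 + 34,300,000×20.33 = 845,054,000; volume = 49,000,000 m³; S = 17.246 g/kg
After stage 2: salt = 845,054,000 + 7,920,000×33.12 = 1,107,364,400; volume = 56,920,000 m³; S = 19.455 g/kg
After stage 3: salt = 1,107,364,400 + 15,800,000×4.53 = 1,178,938,400; volume = 72,720,000 m³
S = 1,178,938,400 / 72,720,000 = 16.212 g/kg

16.2 g/kg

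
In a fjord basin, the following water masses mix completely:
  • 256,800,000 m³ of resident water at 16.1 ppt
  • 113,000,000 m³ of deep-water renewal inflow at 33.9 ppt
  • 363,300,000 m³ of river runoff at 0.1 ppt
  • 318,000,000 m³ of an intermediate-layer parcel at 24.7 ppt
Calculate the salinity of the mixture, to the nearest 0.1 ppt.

Weighted by volume,
salt = 256,800,000×16.1 + 113,000,000×33.9 + 363,300,000×0.1 + 318,000,000×24.7 = 4,134,480,000 + 3,830,700,000 + 36,330,000 + 7,854,600,000 = 15,856,110,000
volume = 256,800,000 + 113,000,000 + 363,300,000 + 318,000,000 = 1,051,100,000 m³
S = 15,856,110,000 / 1,051,100,000 = 15.085 ppt

15.1 ppt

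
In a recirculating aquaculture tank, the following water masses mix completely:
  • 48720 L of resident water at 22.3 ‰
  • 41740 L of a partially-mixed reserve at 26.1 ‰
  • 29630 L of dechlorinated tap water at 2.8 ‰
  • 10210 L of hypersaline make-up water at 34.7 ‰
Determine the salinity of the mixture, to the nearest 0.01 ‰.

By conservation of dissolved salt,
salt = 48,720×22.3 + 41,740×26.1 + 29,630×2.8 + 10,210×34.7 = 1,086,456 + 1,089,414 + 82,964 + 354,287 = 2,613,121
volume = 48,720 + 41,740 + 29,630 + 10,210 = 130,300 L
S = 2,613,121 / 130,300 = 20.0547 ‰

20.05 ‰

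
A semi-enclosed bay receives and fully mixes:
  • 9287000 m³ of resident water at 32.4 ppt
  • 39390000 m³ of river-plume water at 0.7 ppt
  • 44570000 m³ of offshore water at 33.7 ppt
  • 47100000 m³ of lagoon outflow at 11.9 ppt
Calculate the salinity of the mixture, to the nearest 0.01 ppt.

17.04 ppt

Salt balance:
salt = 9,287,000×32.4 + 39,390,000×0.7 + 44,570,000×33.7 + 47,100,000×11.9 = 300,898,800 + 27,573,000 + 1,502,009,000 + 560,490,000 = 2,390,970,800
volume = 9,287,000 + 39,390,000 + 44,570,000 + 47,100,000 = 140,347,000 m³
S = 2,390,970,800 / 140,347,000 = 17.0361 ppt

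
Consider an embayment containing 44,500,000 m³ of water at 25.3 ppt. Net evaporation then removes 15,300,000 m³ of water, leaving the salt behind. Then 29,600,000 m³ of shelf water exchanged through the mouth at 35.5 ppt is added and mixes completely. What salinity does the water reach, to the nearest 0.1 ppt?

37.0 ppt

After evaporation: salt = 44,500,000×25.3 = 1,125,850,000; volume = 44,500,000 − 15,300,000 = 29,200,000 m³
After mixing: salt = 1,125,850,000 + 29,600,000×35.5 = 2,176,650,000; volume = 29,200,000 + 29,600,000 = 58,800,000 m³
S = 2,176,650,000 / 58,800,000 = 37.0179 ppt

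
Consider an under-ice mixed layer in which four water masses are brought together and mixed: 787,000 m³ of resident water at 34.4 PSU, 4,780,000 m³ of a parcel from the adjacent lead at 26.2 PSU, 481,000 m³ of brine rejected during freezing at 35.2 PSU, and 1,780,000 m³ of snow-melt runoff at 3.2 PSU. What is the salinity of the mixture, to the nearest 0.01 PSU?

By conservation of dissolved salt,
salt = 787,000×34.4 + 4,780,000×26.2 + 481,000×35.2 + 1,780,000×3.2 = 27,072,800 + 125,236,000 + 16,931,200 + 5,696,000 = 174,936,000
volume = 787,000 + 4,780,000 + 481,000 + 1,780,000 = 7,828,000 m³
S = 174,936,000 / 7,828,000 = 22.3475 PSU

22.35 PSU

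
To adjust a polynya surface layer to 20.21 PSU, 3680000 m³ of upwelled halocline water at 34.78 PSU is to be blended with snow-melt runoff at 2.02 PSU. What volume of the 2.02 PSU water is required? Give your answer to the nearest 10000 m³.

2950000 m³

Salt balance: 3,680,000×34.78 + V×2.02 = (3,680,000+V)×20.21
127,990,400 + 2.02V = 74,372,800 + 20.21V
53,617,600 = 18.19V
V = 2,947,641.56 m³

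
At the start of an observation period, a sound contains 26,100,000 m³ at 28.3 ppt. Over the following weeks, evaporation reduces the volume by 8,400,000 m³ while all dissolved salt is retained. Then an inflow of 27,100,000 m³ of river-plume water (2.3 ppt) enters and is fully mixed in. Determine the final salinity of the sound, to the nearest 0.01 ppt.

17.88 ppt

After evaporation: salt = 26,100,000×28.3 = 738,630,000; volume = 26,100,000 − 8,400,000 = 17,700,000 m³
After mixing: salt = 738,630,000 + 27,100,000×2.3 = 800,960,000; volume = 17,700,000 + 27,100,000 = 44,800,000 m³
S = 800,960,000 / 44,800,000 = 17.8786 ppt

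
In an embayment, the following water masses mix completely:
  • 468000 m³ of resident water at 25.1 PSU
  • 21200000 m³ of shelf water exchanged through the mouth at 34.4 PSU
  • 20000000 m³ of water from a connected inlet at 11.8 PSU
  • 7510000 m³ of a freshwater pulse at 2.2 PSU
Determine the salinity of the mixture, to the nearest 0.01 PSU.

Mass of salt is conserved:
salt = 468,000×25.1 + 21,200,000×34.4 + 20,000,000×11.8 + 7,510,000×2.2 = 11,746,800 + 729,280,000 + 236,000,000 + 16,522,000 = 993,548,800
volume = 468,000 + 21,200,000 + 20,000,000 + 7,510,000 = 49,178,000 m³
S = 993,548,800 / 49,178,000 = 20.2031 PSU

20.20 PSU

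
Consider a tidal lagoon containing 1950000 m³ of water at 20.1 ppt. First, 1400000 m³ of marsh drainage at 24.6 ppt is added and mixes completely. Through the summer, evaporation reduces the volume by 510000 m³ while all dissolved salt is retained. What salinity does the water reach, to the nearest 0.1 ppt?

After mixing: salt = 1,950,000×20.1 + 1,400,000×24.6 = 73,635,000; volume = 3,350,000 m³
After evaporation: salt unchanged = 73,635,000; volume = 3,350,000 − 510,000 = 2,840,000 m³
S = 73,635,000 / 2,840,000 = 25.9278 ppt

25.9 ppt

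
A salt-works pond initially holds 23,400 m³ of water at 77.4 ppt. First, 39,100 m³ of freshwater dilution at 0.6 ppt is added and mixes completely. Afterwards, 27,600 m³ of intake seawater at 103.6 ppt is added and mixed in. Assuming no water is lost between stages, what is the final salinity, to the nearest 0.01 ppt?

Conserving salt mass:
Initial salt = 23,400×77.4 = 1,811,160
After stage 1: salt = 1,811,160 + 39,100×0.6 = 1,834,620; volume = 62,500 m³; S = 29.354 ppt
After stage 2: salt = 1,834,620 + 27,600×103.6 = 4,693,980; volume = 90,100 m³
S = 4,693,980 / 90,100 = 52.0974 ppt

52.10 ppt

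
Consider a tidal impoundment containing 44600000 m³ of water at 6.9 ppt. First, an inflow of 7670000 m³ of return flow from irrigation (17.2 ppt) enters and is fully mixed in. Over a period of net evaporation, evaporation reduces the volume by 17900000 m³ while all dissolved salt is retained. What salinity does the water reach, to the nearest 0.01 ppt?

After mixing: salt = 44,600,000×6.9 + 7,670,000×17.2 = 439,664,000; volume = 52,270,000 m³
After evaporation: salt unchanged = 439,664,000; volume = 52,270,000 − 17,900,000 = 34,370,000 m³
S = 439,664,000 / 34,370,000 = 12.7921 ppt

12.79 ppt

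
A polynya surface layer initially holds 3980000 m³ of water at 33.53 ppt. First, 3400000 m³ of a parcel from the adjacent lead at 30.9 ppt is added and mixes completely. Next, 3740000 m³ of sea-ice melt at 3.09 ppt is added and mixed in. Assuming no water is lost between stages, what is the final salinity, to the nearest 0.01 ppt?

Total salt / total volume:
Initial salt = 3,980,000×33.53 = 133,449,400
After stage 1: salt = 133,449,400 + 3,400,000×30.9 = 238,509,400; volume = 7,380,000 m³; S = 32.318 ppt
After stage 2: salt = 238,509,400 + 3,740,000×3.09 = 250,066,000; volume = 11,120,000 m³
S = 250,066,000 / 11,120,000 = 22.4879 ppt

22.49 ppt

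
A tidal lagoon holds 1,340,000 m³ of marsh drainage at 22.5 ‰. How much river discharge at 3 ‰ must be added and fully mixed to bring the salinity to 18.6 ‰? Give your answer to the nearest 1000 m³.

Salt balance: 1,340,000×22.5 + V×3 = (1,340,000+V)×18.6
30,150,000 + 3V = 24,924,000 + 18.6V
5,226,000 = 15.6V
V = 335,000 m³

335000 m³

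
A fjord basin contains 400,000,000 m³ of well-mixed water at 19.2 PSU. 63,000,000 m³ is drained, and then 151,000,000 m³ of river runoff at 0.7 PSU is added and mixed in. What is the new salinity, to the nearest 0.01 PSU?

Remaining after removal: 337,000,000 m³ at 19.2 PSU (salt = 6,470,400,000)
After addition: salt = 6,470,400,000 + 151,000,000×0.7 = 6,576,100,000; volume = 488,000,000 m³
S = 6,576,100,000 / 488,000,000 = 13.4756 PSU

13.48 PSU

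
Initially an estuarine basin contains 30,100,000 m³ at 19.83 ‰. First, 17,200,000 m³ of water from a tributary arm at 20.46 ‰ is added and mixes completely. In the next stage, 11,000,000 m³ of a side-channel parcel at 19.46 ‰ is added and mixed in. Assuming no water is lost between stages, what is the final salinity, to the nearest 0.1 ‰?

Total salt / total volume:
Initial salt = 30,100,000×19.83 = 596,883,000
After stage 1: salt = 596,883,000 + 17,200,000×20.46 = 948,795,000; volume = 47,300,000 m³; S = 20.059 ‰
After stage 2: salt = 948,795,000 + 11,000,000×19.46 = 1,162,855,000; volume = 58,300,000 m³
S = 1,162,855,000 / 58,300,000 = 19.9461 ‰

19.9 ‰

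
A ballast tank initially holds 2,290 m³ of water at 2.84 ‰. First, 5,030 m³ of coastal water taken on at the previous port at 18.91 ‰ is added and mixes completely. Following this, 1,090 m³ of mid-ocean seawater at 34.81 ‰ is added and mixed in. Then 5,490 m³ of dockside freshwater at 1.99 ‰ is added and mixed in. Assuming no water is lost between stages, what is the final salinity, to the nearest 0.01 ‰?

Mass of salt is conserved:
Initial salt = 2,290×2.84 = 6,503.6
After stage 1: salt = 6,503.6 + 5,030×18.91 = 101,620.9; volume = 7,320 m³; S = 13.883 ‰
After stage 2: salt = 101,620.9 + 1,090×34.81 = 139,563.8; volume = 8,410 m³; S = 16.595 ‰
After stage 3: salt = 139,563.8 + 5,490×1.99 = 150,488.9; volume = 13,900 m³
S = 150,488.9 / 13,900 = 10.8265 ‰

10.83 ‰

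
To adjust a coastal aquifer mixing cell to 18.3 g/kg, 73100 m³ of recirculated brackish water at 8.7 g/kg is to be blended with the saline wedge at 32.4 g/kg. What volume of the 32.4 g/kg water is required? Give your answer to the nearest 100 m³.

49800 m³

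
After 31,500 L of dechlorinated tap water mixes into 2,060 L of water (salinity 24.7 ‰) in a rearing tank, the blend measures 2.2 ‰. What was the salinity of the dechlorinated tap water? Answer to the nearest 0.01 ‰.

0.73 ‰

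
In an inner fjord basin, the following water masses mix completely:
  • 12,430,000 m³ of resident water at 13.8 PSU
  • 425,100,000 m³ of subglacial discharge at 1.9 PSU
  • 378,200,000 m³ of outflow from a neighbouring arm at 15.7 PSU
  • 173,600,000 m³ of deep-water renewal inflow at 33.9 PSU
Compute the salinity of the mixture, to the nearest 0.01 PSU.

12.94 PSU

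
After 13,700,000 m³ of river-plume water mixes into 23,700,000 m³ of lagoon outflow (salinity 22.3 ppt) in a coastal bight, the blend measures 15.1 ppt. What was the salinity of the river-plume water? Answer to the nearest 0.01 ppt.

Salt balance: 23,700,000×22.3 + 13,700,000×S = 37,400,000×15.1
528,510,000 + 13,700,000·S = 564,740,000
S = (564,740,000 − 528,510,000) / 13,700,000 = 2.6445 ppt

2.64 ppt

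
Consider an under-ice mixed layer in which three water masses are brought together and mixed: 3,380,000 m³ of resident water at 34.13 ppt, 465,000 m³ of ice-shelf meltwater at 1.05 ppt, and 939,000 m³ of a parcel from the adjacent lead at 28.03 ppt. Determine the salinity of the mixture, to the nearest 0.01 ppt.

29.72 ppt

By conservation of dissolved salt,
salt = 3,380,000×34.13 + 465,000×1.05 + 939,000×28.03 = 115,359,400 + 488,250 + 26,320,170 = 142,167,820
volume = 3,380,000 + 465,000 + 939,000 = 4,784,000 m³
S = 142,167,820 / 4,784,000 = 29.7174 ppt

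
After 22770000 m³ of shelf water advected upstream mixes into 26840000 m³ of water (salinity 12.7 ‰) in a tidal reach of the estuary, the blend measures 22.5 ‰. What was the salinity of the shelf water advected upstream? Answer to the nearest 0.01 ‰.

34.05 ‰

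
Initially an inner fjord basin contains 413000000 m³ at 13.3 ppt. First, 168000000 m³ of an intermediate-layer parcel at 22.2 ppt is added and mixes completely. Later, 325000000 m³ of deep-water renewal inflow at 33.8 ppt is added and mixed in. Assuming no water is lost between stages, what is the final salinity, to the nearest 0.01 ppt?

By conservation of dissolved salt,
Initial salt = 413,000,000×13.3 = 5,492,900,000
After stage 1: salt = 5,492,900,000 + 168,000,000×22.2 = 9,222,500,000; volume = 581,000,000 m³; S = 15.873 ppt
After stage 2: salt = 9,222,500,000 + 325,000,000×33.8 = 20,207,500,000; volume = 906,000,000 m³
S = 20,207,500,000 / 906,000,000 = 22.3041 ppt

22.30 ppt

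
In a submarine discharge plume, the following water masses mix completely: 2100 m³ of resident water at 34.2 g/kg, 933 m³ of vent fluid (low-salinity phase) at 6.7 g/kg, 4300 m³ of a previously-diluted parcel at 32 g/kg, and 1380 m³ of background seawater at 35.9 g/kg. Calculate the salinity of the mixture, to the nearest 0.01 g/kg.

30.44 g/kg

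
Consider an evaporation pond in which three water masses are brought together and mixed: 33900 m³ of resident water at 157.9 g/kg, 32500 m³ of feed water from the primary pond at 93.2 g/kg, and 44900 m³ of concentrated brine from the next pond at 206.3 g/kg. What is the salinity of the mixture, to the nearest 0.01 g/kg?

158.53 g/kg

Conserving salt mass:
salt = 33,900×157.9 + 32,500×93.2 + 44,900×206.3 = 5,352,810 + 3,029,000 + 9,262,870 = 17,644,680
volume = 33,900 + 32,500 + 44,900 = 111,300 m³
S = 17,644,680 / 111,300 = 158.5326 g/kg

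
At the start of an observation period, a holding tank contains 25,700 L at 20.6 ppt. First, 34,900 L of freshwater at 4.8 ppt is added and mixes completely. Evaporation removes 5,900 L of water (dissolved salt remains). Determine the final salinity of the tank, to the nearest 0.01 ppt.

12.74 ppt

After mixing: salt = 25,700×20.6 + 34,900×4.8 = 696,940; volume = 60,600 L
After evaporation: salt unchanged = 696,940; volume = 60,600 − 5,900 = 54,700 L
S = 696,940 / 54,700 = 12.7411 ppt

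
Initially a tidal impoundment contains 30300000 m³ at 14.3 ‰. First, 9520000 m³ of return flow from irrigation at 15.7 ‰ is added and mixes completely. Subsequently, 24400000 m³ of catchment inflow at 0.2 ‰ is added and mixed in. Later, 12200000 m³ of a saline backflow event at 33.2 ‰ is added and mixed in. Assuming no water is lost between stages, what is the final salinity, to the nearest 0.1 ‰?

13.0 ‰

Conserving salt mass:
Initial salt = 30,300,000×14.3 = 433,290,000
After stage 1: salt = 433,290,000 + 9,520,000×15.7 = 582,754,000; volume = 39,820,000 m³; S = 14.635 ‰
After stage 2: salt = 582,754,000 + 24,400,000×0.2 = 587,634,000; volume = 64,220,000 m³; S = 9.15 ‰
After stage 3: salt = 587,634,000 + 12,200,000×33.2 = 992,674,000; volume = 76,420,000 m³
S = 992,674,000 / 76,420,000 = 12.9897 ‰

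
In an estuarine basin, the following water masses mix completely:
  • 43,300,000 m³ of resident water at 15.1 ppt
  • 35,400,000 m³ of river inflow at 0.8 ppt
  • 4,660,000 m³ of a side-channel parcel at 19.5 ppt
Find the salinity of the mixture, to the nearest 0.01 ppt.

Conserving salt mass:
salt = 43,300,000×15.1 + 35,400,000×0.8 + 4,660,000×19.5 = 653,830,000 + 28,320,000 + 90,870,000 = 773,020,000
volume = 43,300,000 + 35,400,000 + 4,660,000 = 83,360,000 m³
S = 773,020,000 / 83,360,000 = 9.2733 ppt

9.27 ppt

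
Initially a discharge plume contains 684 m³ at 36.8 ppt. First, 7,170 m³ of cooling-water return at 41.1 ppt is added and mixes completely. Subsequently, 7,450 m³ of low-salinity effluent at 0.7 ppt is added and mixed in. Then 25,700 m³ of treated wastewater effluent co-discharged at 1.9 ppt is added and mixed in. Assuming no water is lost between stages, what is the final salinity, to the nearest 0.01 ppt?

9.12 ppt

By conservation of dissolved salt,
Initial salt = 684×36.8 = 25,171.2
After stage 1: salt = 25,171.2 + 7,170×41.1 = 319,858.2; volume = 7,854 m³; S = 40.726 ppt
After stage 2: salt = 319,858.2 + 7,450×0.7 = 325,073.2; volume = 15,304 m³; S = 21.241 ppt
After stage 3: salt = 325,073.2 + 25,700×1.9 = 373,903.2; volume = 41,004 m³
S = 373,903.2 / 41,004 = 9.1187 ppt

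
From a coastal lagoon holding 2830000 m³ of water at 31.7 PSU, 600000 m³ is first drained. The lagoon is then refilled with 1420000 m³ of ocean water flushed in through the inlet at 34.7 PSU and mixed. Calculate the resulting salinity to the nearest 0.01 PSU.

Remaining after removal: 2,230,000 m³ at 31.7 PSU (salt = 70,691,000)
After addition: salt = 70,691,000 + 1,420,000×34.7 = 119,965,000; volume = 3,650,000 m³
S = 119,965,000 / 3,650,000 = 32.8671 PSU

32.87 PSU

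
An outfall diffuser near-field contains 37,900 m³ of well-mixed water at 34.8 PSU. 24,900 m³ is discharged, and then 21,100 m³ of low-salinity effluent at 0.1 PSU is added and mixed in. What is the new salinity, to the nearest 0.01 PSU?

13.33 PSU

Remaining after removal: 13,000 m³ at 34.8 PSU (salt = 452,400)
After addition: salt = 452,400 + 21,100×0.1 = 454,510; volume = 34,100 m³
S = 454,510 / 34,100 = 13.3287 PSU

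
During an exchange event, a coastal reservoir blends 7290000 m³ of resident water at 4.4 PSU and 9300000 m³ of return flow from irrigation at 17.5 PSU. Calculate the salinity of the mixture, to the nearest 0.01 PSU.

11.74 PSU

Weighted by volume,
salt = 7,290,000×4.4 + 9,300,000×17.5 = 32,076,000 + 162,750,000 = 194,826,000
volume = 7,290,000 + 9,300,000 = 16,590,000 m³
S = 194,826,000 / 16,590,000 = 11.7436 PSU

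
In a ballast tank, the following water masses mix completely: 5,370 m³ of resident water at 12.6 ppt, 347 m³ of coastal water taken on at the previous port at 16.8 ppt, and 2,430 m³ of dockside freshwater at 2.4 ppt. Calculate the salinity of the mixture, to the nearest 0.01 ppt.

9.74 ppt

Total salt / total volume:
salt = 5,370×12.6 + 347×16.8 + 2,430×2.4 = 67,662 + 5,829.6 + 5,832 = 79,323.6
volume = 5,370 + 347 + 2,430 = 8,147 m³
S = 79,323.6 / 8,147 = 9.7365 ppt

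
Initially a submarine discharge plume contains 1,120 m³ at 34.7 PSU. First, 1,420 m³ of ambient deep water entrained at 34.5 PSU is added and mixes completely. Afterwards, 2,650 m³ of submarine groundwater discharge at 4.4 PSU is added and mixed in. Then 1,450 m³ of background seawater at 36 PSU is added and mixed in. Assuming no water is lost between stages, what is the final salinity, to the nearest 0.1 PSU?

Total salt / total volume:
Initial salt = 1,120×34.7 = 38,864
After stage 1: salt = 38,864 + 1,420×34.5 = 87,854; volume = 2,540 m³; S = 34.588 PSU
After stage 2: salt = 87,854 + 2,650×4.4 = 99,514; volume = 5,190 m³; S = 19.174 PSU
After stage 3: salt = 99,514 + 1,450×36 = 151,714; volume = 6,640 m³
S = 151,714 / 6,640 = 22.8485 PSU

22.8 PSU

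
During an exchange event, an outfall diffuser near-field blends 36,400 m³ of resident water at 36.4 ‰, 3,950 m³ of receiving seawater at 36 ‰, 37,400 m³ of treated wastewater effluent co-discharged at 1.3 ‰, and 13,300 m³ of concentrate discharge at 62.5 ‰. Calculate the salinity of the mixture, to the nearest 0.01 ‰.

Weighted by volume,
salt = 36,400×36.4 + 3,950×36 + 37,400×1.3 + 13,300×62.5 = 1,324,960 + 142,200 + 48,620 + 831,250 = 2,347,030
volume = 36,400 + 3,950 + 37,400 + 13,300 = 91,050 m³
S = 2,347,030 / 91,050 = 25.7774 ‰

25.78 ‰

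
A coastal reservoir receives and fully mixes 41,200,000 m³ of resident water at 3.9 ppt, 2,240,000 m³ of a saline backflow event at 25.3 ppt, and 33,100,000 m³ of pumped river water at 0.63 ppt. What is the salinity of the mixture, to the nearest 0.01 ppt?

3.11 ppt

Weighted by volume,
salt = 41,200,000×3.9 + 2,240,000×25.3 + 33,100,000×0.63 = 160,680,000 + 56,672,000 + 20,853,000 = 238,205,000
volume = 41,200,000 + 2,240,000 + 33,100,000 = 76,540,000 m³
S = 238,205,000 / 76,540,000 = 3.1122 ppt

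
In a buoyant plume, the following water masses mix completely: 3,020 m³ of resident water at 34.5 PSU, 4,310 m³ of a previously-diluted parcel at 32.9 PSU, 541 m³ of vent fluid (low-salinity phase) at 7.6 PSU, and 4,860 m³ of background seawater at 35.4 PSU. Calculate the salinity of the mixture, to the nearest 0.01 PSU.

33.16 PSU

Conserving salt mass:
salt = 3,020×34.5 + 4,310×32.9 + 541×7.6 + 4,860×35.4 = 104,190 + 141,799 + 4,111.6 + 172,044 = 422,144.6
volume = 3,020 + 4,310 + 541 + 4,860 = 12,731 m³
S = 422,144.6 / 12,731 = 33.1588 PSU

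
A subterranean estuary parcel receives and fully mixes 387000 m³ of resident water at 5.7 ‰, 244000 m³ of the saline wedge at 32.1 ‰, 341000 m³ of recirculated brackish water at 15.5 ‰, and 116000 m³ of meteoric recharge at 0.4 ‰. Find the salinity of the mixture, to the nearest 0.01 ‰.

Mass of salt is conserved:
salt = 387,000×5.7 + 244,000×32.1 + 341,000×15.5 + 116,000×0.4 = 2,205,900 + 7,832,400 + 5,285,500 + 46,400 = 15,370,200
volume = 387,000 + 244,000 + 341,000 + 116,000 = 1,088,000 m³
S = 15,370,200 / 1,088,000 = 14.127 ‰

14.13 ‰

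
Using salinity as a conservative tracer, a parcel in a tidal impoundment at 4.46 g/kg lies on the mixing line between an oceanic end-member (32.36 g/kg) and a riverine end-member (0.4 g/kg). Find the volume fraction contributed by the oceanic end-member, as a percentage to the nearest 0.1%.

12.7%

Let g be the oceanic fraction. Salt balance per unit volume:
g×32.36 + (1−g)×0.4 = 4.46
g = (4.46 − 0.4) / (32.36 − 0.4) = 4.06/31.96 = 0.127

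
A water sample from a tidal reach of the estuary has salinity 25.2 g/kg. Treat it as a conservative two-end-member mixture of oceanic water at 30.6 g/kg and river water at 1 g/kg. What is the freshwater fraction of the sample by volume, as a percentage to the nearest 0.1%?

18.2%

Let f be the freshwater fraction. Salt balance per unit volume:
f×1 + (1−f)×30.6 = 25.2
f = (30.6 − 25.2) / (30.6 − 1) = 5.4/29.6 = 0.1824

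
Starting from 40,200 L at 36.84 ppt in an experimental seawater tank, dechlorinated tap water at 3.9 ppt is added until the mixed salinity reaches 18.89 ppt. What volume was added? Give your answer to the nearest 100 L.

Salt balance: 40,200×36.84 + V×3.9 = (40,200+V)×18.89
1,480,968 + 3.9V = 759,378 + 18.89V
721,590 = 14.99V
V = 48,138.09 L

48100 L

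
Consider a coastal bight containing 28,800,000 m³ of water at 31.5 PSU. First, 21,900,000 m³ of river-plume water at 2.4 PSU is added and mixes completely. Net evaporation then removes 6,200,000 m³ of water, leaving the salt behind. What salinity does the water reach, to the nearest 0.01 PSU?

After mixing: salt = 28,800,000×31.5 + 21,900,000×2.4 = 959,760,000; volume = 50,700,000 m³
After evaporation: salt unchanged = 959,760,000; volume = 50,700,000 − 6,200,000 = 44,500,000 m³
S = 959,760,000 / 44,500,000 = 21.5676 PSU

21.57 PSU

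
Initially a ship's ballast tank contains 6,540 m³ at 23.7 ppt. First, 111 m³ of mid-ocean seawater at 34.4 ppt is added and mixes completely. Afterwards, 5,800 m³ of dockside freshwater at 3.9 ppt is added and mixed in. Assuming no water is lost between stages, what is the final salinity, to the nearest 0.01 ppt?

Total salt / total volume:
Initial salt = 6,540×23.7 = 154,998
After stage 1: salt = 154,998 + 111×34.4 = 158,816.4; volume = 6,651 m³; S = 23.879 ppt
After stage 2: salt = 158,816.4 + 5,800×3.9 = 181,436.4; volume = 12,451 m³
S = 181,436.4 / 12,451 = 14.572 ppt

14.57 ppt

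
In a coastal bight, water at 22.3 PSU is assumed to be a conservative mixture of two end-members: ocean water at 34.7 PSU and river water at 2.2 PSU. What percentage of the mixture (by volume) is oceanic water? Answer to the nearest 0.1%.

61.8%

Let g be the oceanic fraction. Salt balance per unit volume:
g×34.7 + (1−g)×2.2 = 22.3
g = (22.3 − 2.2) / (34.7 − 2.2) = 20.1/32.5 = 0.6185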